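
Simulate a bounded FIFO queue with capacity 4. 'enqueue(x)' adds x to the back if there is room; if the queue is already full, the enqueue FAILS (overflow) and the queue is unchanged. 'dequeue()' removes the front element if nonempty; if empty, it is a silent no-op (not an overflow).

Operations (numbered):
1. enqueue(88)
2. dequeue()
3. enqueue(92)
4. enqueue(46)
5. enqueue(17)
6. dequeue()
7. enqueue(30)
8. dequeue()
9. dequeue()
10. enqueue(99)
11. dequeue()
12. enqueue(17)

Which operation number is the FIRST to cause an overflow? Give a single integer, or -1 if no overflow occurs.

Answer: -1

Derivation:
1. enqueue(88): size=1
2. dequeue(): size=0
3. enqueue(92): size=1
4. enqueue(46): size=2
5. enqueue(17): size=3
6. dequeue(): size=2
7. enqueue(30): size=3
8. dequeue(): size=2
9. dequeue(): size=1
10. enqueue(99): size=2
11. dequeue(): size=1
12. enqueue(17): size=2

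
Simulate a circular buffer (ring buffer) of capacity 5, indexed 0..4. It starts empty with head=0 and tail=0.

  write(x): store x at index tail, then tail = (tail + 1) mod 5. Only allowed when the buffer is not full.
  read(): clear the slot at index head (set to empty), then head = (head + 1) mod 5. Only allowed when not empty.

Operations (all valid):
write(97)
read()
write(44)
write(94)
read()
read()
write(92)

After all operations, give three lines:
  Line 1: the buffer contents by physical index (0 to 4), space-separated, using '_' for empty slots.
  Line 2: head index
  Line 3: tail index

write(97): buf=[97 _ _ _ _], head=0, tail=1, size=1
read(): buf=[_ _ _ _ _], head=1, tail=1, size=0
write(44): buf=[_ 44 _ _ _], head=1, tail=2, size=1
write(94): buf=[_ 44 94 _ _], head=1, tail=3, size=2
read(): buf=[_ _ 94 _ _], head=2, tail=3, size=1
read(): buf=[_ _ _ _ _], head=3, tail=3, size=0
write(92): buf=[_ _ _ 92 _], head=3, tail=4, size=1

Answer: _ _ _ 92 _
3
4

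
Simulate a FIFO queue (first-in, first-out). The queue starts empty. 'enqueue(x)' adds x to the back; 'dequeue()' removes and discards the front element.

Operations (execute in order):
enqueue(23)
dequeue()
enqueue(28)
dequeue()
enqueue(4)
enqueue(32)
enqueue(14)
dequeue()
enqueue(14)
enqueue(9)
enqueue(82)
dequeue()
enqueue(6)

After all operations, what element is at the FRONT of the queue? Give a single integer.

Answer: 14

Derivation:
enqueue(23): queue = [23]
dequeue(): queue = []
enqueue(28): queue = [28]
dequeue(): queue = []
enqueue(4): queue = [4]
enqueue(32): queue = [4, 32]
enqueue(14): queue = [4, 32, 14]
dequeue(): queue = [32, 14]
enqueue(14): queue = [32, 14, 14]
enqueue(9): queue = [32, 14, 14, 9]
enqueue(82): queue = [32, 14, 14, 9, 82]
dequeue(): queue = [14, 14, 9, 82]
enqueue(6): queue = [14, 14, 9, 82, 6]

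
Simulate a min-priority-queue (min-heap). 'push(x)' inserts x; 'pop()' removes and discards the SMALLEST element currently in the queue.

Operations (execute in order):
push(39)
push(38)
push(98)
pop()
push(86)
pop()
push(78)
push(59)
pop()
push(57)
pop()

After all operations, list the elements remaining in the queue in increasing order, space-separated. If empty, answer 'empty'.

push(39): heap contents = [39]
push(38): heap contents = [38, 39]
push(98): heap contents = [38, 39, 98]
pop() → 38: heap contents = [39, 98]
push(86): heap contents = [39, 86, 98]
pop() → 39: heap contents = [86, 98]
push(78): heap contents = [78, 86, 98]
push(59): heap contents = [59, 78, 86, 98]
pop() → 59: heap contents = [78, 86, 98]
push(57): heap contents = [57, 78, 86, 98]
pop() → 57: heap contents = [78, 86, 98]

Answer: 78 86 98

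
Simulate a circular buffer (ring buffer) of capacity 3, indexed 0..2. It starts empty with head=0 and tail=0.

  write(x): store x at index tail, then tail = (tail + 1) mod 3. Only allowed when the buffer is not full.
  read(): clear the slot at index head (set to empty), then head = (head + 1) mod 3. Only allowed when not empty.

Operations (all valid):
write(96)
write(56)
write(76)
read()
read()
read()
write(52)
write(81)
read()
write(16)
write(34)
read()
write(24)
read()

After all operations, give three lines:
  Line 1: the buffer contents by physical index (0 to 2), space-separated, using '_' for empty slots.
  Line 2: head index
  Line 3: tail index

write(96): buf=[96 _ _], head=0, tail=1, size=1
write(56): buf=[96 56 _], head=0, tail=2, size=2
write(76): buf=[96 56 76], head=0, tail=0, size=3
read(): buf=[_ 56 76], head=1, tail=0, size=2
read(): buf=[_ _ 76], head=2, tail=0, size=1
read(): buf=[_ _ _], head=0, tail=0, size=0
write(52): buf=[52 _ _], head=0, tail=1, size=1
write(81): buf=[52 81 _], head=0, tail=2, size=2
read(): buf=[_ 81 _], head=1, tail=2, size=1
write(16): buf=[_ 81 16], head=1, tail=0, size=2
write(34): buf=[34 81 16], head=1, tail=1, size=3
read(): buf=[34 _ 16], head=2, tail=1, size=2
write(24): buf=[34 24 16], head=2, tail=2, size=3
read(): buf=[34 24 _], head=0, tail=2, size=2

Answer: 34 24 _
0
2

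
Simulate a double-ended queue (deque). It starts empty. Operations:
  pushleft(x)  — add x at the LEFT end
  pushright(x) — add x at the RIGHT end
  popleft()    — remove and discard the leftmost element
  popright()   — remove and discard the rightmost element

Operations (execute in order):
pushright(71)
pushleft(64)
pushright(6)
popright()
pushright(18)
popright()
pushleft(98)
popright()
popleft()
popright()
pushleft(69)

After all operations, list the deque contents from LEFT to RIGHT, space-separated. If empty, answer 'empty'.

pushright(71): [71]
pushleft(64): [64, 71]
pushright(6): [64, 71, 6]
popright(): [64, 71]
pushright(18): [64, 71, 18]
popright(): [64, 71]
pushleft(98): [98, 64, 71]
popright(): [98, 64]
popleft(): [64]
popright(): []
pushleft(69): [69]

Answer: 69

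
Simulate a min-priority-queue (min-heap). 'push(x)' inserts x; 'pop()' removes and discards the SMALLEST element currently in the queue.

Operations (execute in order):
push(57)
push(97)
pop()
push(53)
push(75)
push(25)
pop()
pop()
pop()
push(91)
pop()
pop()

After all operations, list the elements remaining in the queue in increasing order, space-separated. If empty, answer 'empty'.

push(57): heap contents = [57]
push(97): heap contents = [57, 97]
pop() → 57: heap contents = [97]
push(53): heap contents = [53, 97]
push(75): heap contents = [53, 75, 97]
push(25): heap contents = [25, 53, 75, 97]
pop() → 25: heap contents = [53, 75, 97]
pop() → 53: heap contents = [75, 97]
pop() → 75: heap contents = [97]
push(91): heap contents = [91, 97]
pop() → 91: heap contents = [97]
pop() → 97: heap contents = []

Answer: empty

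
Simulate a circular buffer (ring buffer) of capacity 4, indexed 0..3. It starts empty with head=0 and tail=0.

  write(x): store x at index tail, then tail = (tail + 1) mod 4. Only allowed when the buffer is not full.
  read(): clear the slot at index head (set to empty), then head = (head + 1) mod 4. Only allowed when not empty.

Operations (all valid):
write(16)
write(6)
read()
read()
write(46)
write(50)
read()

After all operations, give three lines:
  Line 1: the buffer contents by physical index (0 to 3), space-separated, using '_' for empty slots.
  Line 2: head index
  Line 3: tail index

Answer: _ _ _ 50
3
0

Derivation:
write(16): buf=[16 _ _ _], head=0, tail=1, size=1
write(6): buf=[16 6 _ _], head=0, tail=2, size=2
read(): buf=[_ 6 _ _], head=1, tail=2, size=1
read(): buf=[_ _ _ _], head=2, tail=2, size=0
write(46): buf=[_ _ 46 _], head=2, tail=3, size=1
write(50): buf=[_ _ 46 50], head=2, tail=0, size=2
read(): buf=[_ _ _ 50], head=3, tail=0, size=1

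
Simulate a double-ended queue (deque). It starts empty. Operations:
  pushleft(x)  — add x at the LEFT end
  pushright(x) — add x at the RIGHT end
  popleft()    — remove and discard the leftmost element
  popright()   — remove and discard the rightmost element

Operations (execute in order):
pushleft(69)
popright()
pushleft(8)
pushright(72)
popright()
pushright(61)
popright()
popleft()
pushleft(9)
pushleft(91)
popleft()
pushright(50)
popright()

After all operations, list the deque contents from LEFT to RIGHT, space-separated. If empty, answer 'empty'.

Answer: 9

Derivation:
pushleft(69): [69]
popright(): []
pushleft(8): [8]
pushright(72): [8, 72]
popright(): [8]
pushright(61): [8, 61]
popright(): [8]
popleft(): []
pushleft(9): [9]
pushleft(91): [91, 9]
popleft(): [9]
pushright(50): [9, 50]
popright(): [9]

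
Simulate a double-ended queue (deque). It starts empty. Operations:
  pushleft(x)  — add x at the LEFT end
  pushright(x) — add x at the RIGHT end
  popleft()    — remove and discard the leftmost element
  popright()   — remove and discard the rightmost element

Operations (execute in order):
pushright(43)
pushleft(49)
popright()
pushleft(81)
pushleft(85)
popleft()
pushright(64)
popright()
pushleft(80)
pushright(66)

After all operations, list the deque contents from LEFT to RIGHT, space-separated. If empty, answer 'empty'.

pushright(43): [43]
pushleft(49): [49, 43]
popright(): [49]
pushleft(81): [81, 49]
pushleft(85): [85, 81, 49]
popleft(): [81, 49]
pushright(64): [81, 49, 64]
popright(): [81, 49]
pushleft(80): [80, 81, 49]
pushright(66): [80, 81, 49, 66]

Answer: 80 81 49 66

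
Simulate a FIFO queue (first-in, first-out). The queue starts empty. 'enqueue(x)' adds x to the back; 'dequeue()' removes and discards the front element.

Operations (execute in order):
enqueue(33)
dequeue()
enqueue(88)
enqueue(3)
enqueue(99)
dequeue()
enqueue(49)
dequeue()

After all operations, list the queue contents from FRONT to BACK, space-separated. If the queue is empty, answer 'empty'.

enqueue(33): [33]
dequeue(): []
enqueue(88): [88]
enqueue(3): [88, 3]
enqueue(99): [88, 3, 99]
dequeue(): [3, 99]
enqueue(49): [3, 99, 49]
dequeue(): [99, 49]

Answer: 99 49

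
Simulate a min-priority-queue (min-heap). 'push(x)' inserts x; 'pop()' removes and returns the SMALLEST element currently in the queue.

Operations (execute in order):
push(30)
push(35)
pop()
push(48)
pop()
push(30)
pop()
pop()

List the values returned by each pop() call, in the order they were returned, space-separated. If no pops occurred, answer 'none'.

push(30): heap contents = [30]
push(35): heap contents = [30, 35]
pop() → 30: heap contents = [35]
push(48): heap contents = [35, 48]
pop() → 35: heap contents = [48]
push(30): heap contents = [30, 48]
pop() → 30: heap contents = [48]
pop() → 48: heap contents = []

Answer: 30 35 30 48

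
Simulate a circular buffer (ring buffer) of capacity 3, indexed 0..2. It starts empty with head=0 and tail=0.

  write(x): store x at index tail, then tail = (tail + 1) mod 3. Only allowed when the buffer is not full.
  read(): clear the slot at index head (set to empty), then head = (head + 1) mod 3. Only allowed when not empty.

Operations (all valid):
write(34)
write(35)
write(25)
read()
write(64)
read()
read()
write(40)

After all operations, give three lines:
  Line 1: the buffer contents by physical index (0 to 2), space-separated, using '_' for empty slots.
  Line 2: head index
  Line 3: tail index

Answer: 64 40 _
0
2

Derivation:
write(34): buf=[34 _ _], head=0, tail=1, size=1
write(35): buf=[34 35 _], head=0, tail=2, size=2
write(25): buf=[34 35 25], head=0, tail=0, size=3
read(): buf=[_ 35 25], head=1, tail=0, size=2
write(64): buf=[64 35 25], head=1, tail=1, size=3
read(): buf=[64 _ 25], head=2, tail=1, size=2
read(): buf=[64 _ _], head=0, tail=1, size=1
write(40): buf=[64 40 _], head=0, tail=2, size=2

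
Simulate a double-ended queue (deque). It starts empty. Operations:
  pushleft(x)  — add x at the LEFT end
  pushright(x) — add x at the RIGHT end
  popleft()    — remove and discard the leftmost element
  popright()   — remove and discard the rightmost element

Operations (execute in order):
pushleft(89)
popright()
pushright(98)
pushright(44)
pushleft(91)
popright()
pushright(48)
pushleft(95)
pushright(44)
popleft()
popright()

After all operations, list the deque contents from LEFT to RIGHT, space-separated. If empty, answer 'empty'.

Answer: 91 98 48

Derivation:
pushleft(89): [89]
popright(): []
pushright(98): [98]
pushright(44): [98, 44]
pushleft(91): [91, 98, 44]
popright(): [91, 98]
pushright(48): [91, 98, 48]
pushleft(95): [95, 91, 98, 48]
pushright(44): [95, 91, 98, 48, 44]
popleft(): [91, 98, 48, 44]
popright(): [91, 98, 48]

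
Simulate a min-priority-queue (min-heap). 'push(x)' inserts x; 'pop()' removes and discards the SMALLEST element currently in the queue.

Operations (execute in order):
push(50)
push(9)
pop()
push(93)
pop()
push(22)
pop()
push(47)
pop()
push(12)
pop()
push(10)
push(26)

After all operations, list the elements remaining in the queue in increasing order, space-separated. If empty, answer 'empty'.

push(50): heap contents = [50]
push(9): heap contents = [9, 50]
pop() → 9: heap contents = [50]
push(93): heap contents = [50, 93]
pop() → 50: heap contents = [93]
push(22): heap contents = [22, 93]
pop() → 22: heap contents = [93]
push(47): heap contents = [47, 93]
pop() → 47: heap contents = [93]
push(12): heap contents = [12, 93]
pop() → 12: heap contents = [93]
push(10): heap contents = [10, 93]
push(26): heap contents = [10, 26, 93]

Answer: 10 26 93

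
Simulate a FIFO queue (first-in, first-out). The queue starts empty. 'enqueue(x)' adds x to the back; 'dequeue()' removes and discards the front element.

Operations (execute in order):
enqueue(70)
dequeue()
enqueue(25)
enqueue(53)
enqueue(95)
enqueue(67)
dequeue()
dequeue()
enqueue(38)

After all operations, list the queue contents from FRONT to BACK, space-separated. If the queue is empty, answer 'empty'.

Answer: 95 67 38

Derivation:
enqueue(70): [70]
dequeue(): []
enqueue(25): [25]
enqueue(53): [25, 53]
enqueue(95): [25, 53, 95]
enqueue(67): [25, 53, 95, 67]
dequeue(): [53, 95, 67]
dequeue(): [95, 67]
enqueue(38): [95, 67, 38]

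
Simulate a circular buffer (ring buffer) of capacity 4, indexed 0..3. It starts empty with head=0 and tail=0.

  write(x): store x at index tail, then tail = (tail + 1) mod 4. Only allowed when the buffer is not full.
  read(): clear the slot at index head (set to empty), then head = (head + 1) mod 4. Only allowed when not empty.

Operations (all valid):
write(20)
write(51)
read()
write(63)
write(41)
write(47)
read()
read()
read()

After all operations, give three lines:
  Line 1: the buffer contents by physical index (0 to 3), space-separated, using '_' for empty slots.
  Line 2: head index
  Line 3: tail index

write(20): buf=[20 _ _ _], head=0, tail=1, size=1
write(51): buf=[20 51 _ _], head=0, tail=2, size=2
read(): buf=[_ 51 _ _], head=1, tail=2, size=1
write(63): buf=[_ 51 63 _], head=1, tail=3, size=2
write(41): buf=[_ 51 63 41], head=1, tail=0, size=3
write(47): buf=[47 51 63 41], head=1, tail=1, size=4
read(): buf=[47 _ 63 41], head=2, tail=1, size=3
read(): buf=[47 _ _ 41], head=3, tail=1, size=2
read(): buf=[47 _ _ _], head=0, tail=1, size=1

Answer: 47 _ _ _
0
1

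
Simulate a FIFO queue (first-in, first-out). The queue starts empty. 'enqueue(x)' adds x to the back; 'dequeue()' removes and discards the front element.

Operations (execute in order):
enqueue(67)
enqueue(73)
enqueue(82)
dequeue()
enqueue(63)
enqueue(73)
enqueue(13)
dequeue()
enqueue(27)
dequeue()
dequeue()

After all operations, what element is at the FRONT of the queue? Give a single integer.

enqueue(67): queue = [67]
enqueue(73): queue = [67, 73]
enqueue(82): queue = [67, 73, 82]
dequeue(): queue = [73, 82]
enqueue(63): queue = [73, 82, 63]
enqueue(73): queue = [73, 82, 63, 73]
enqueue(13): queue = [73, 82, 63, 73, 13]
dequeue(): queue = [82, 63, 73, 13]
enqueue(27): queue = [82, 63, 73, 13, 27]
dequeue(): queue = [63, 73, 13, 27]
dequeue(): queue = [73, 13, 27]

Answer: 73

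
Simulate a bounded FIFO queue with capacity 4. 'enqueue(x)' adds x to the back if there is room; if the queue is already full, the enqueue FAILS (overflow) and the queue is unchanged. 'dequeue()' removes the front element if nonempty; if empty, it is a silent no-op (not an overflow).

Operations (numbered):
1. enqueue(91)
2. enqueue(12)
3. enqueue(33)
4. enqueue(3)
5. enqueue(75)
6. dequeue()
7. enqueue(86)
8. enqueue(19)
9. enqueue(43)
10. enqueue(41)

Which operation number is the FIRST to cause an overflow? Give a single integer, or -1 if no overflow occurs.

1. enqueue(91): size=1
2. enqueue(12): size=2
3. enqueue(33): size=3
4. enqueue(3): size=4
5. enqueue(75): size=4=cap → OVERFLOW (fail)
6. dequeue(): size=3
7. enqueue(86): size=4
8. enqueue(19): size=4=cap → OVERFLOW (fail)
9. enqueue(43): size=4=cap → OVERFLOW (fail)
10. enqueue(41): size=4=cap → OVERFLOW (fail)

Answer: 5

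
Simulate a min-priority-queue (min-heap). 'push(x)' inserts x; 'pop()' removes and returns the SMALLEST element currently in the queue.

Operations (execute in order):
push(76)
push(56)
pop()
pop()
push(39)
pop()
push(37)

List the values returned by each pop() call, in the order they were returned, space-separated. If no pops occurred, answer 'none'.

push(76): heap contents = [76]
push(56): heap contents = [56, 76]
pop() → 56: heap contents = [76]
pop() → 76: heap contents = []
push(39): heap contents = [39]
pop() → 39: heap contents = []
push(37): heap contents = [37]

Answer: 56 76 39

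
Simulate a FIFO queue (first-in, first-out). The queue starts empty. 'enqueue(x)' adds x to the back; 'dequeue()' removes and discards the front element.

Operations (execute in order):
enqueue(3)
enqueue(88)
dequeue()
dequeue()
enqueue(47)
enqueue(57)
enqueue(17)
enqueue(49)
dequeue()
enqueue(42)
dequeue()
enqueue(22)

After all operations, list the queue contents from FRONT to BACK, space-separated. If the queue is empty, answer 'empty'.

Answer: 17 49 42 22

Derivation:
enqueue(3): [3]
enqueue(88): [3, 88]
dequeue(): [88]
dequeue(): []
enqueue(47): [47]
enqueue(57): [47, 57]
enqueue(17): [47, 57, 17]
enqueue(49): [47, 57, 17, 49]
dequeue(): [57, 17, 49]
enqueue(42): [57, 17, 49, 42]
dequeue(): [17, 49, 42]
enqueue(22): [17, 49, 42, 22]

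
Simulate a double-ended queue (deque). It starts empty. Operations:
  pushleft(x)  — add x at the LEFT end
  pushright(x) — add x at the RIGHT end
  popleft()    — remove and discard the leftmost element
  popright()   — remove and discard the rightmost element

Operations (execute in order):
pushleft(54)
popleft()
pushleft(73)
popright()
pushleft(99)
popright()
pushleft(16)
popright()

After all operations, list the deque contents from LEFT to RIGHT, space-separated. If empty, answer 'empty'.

pushleft(54): [54]
popleft(): []
pushleft(73): [73]
popright(): []
pushleft(99): [99]
popright(): []
pushleft(16): [16]
popright(): []

Answer: empty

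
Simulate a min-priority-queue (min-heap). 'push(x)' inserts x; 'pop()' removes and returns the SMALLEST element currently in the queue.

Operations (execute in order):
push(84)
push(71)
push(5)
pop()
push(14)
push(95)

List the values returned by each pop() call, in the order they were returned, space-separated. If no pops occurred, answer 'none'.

push(84): heap contents = [84]
push(71): heap contents = [71, 84]
push(5): heap contents = [5, 71, 84]
pop() → 5: heap contents = [71, 84]
push(14): heap contents = [14, 71, 84]
push(95): heap contents = [14, 71, 84, 95]

Answer: 5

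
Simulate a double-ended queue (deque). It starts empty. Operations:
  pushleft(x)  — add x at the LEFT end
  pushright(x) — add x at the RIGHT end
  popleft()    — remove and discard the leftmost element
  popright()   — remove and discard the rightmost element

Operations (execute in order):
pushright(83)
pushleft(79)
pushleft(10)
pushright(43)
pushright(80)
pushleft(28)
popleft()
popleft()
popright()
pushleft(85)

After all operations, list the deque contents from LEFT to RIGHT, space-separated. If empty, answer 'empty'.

Answer: 85 79 83 43

Derivation:
pushright(83): [83]
pushleft(79): [79, 83]
pushleft(10): [10, 79, 83]
pushright(43): [10, 79, 83, 43]
pushright(80): [10, 79, 83, 43, 80]
pushleft(28): [28, 10, 79, 83, 43, 80]
popleft(): [10, 79, 83, 43, 80]
popleft(): [79, 83, 43, 80]
popright(): [79, 83, 43]
pushleft(85): [85, 79, 83, 43]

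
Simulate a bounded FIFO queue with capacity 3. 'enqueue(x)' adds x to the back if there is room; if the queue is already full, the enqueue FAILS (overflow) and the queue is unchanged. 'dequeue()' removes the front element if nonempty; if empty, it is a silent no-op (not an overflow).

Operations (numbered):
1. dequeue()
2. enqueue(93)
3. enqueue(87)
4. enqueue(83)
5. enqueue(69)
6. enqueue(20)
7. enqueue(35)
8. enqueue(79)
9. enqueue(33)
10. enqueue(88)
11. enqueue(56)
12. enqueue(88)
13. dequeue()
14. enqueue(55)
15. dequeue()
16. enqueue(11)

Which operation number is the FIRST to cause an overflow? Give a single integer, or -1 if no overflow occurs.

1. dequeue(): empty, no-op, size=0
2. enqueue(93): size=1
3. enqueue(87): size=2
4. enqueue(83): size=3
5. enqueue(69): size=3=cap → OVERFLOW (fail)
6. enqueue(20): size=3=cap → OVERFLOW (fail)
7. enqueue(35): size=3=cap → OVERFLOW (fail)
8. enqueue(79): size=3=cap → OVERFLOW (fail)
9. enqueue(33): size=3=cap → OVERFLOW (fail)
10. enqueue(88): size=3=cap → OVERFLOW (fail)
11. enqueue(56): size=3=cap → OVERFLOW (fail)
12. enqueue(88): size=3=cap → OVERFLOW (fail)
13. dequeue(): size=2
14. enqueue(55): size=3
15. dequeue(): size=2
16. enqueue(11): size=3

Answer: 5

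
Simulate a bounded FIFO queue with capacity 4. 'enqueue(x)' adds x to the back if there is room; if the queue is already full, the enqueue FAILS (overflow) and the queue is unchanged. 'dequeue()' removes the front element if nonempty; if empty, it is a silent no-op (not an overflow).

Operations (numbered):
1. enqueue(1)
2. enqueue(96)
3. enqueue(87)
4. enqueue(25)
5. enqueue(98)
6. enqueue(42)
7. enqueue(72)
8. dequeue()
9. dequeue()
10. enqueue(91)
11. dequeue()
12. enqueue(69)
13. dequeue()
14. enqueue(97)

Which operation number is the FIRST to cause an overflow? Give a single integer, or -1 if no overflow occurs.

Answer: 5

Derivation:
1. enqueue(1): size=1
2. enqueue(96): size=2
3. enqueue(87): size=3
4. enqueue(25): size=4
5. enqueue(98): size=4=cap → OVERFLOW (fail)
6. enqueue(42): size=4=cap → OVERFLOW (fail)
7. enqueue(72): size=4=cap → OVERFLOW (fail)
8. dequeue(): size=3
9. dequeue(): size=2
10. enqueue(91): size=3
11. dequeue(): size=2
12. enqueue(69): size=3
13. dequeue(): size=2
14. enqueue(97): size=3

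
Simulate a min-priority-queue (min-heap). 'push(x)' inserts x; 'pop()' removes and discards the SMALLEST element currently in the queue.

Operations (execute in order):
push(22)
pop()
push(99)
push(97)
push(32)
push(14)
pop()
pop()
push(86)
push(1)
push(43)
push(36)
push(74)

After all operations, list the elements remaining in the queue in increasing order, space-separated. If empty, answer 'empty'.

Answer: 1 36 43 74 86 97 99

Derivation:
push(22): heap contents = [22]
pop() → 22: heap contents = []
push(99): heap contents = [99]
push(97): heap contents = [97, 99]
push(32): heap contents = [32, 97, 99]
push(14): heap contents = [14, 32, 97, 99]
pop() → 14: heap contents = [32, 97, 99]
pop() → 32: heap contents = [97, 99]
push(86): heap contents = [86, 97, 99]
push(1): heap contents = [1, 86, 97, 99]
push(43): heap contents = [1, 43, 86, 97, 99]
push(36): heap contents = [1, 36, 43, 86, 97, 99]
push(74): heap contents = [1, 36, 43, 74, 86, 97, 99]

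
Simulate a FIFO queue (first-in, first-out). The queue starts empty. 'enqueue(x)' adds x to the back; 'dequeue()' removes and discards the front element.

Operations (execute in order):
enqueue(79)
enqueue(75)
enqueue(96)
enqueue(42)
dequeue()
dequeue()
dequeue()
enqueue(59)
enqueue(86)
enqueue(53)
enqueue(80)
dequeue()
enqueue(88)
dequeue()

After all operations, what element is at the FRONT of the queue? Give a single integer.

Answer: 86

Derivation:
enqueue(79): queue = [79]
enqueue(75): queue = [79, 75]
enqueue(96): queue = [79, 75, 96]
enqueue(42): queue = [79, 75, 96, 42]
dequeue(): queue = [75, 96, 42]
dequeue(): queue = [96, 42]
dequeue(): queue = [42]
enqueue(59): queue = [42, 59]
enqueue(86): queue = [42, 59, 86]
enqueue(53): queue = [42, 59, 86, 53]
enqueue(80): queue = [42, 59, 86, 53, 80]
dequeue(): queue = [59, 86, 53, 80]
enqueue(88): queue = [59, 86, 53, 80, 88]
dequeue(): queue = [86, 53, 80, 88]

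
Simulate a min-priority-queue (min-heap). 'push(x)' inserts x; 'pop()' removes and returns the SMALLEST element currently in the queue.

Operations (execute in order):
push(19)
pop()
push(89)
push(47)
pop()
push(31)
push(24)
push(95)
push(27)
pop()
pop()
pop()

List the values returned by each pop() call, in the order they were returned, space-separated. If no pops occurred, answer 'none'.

Answer: 19 47 24 27 31

Derivation:
push(19): heap contents = [19]
pop() → 19: heap contents = []
push(89): heap contents = [89]
push(47): heap contents = [47, 89]
pop() → 47: heap contents = [89]
push(31): heap contents = [31, 89]
push(24): heap contents = [24, 31, 89]
push(95): heap contents = [24, 31, 89, 95]
push(27): heap contents = [24, 27, 31, 89, 95]
pop() → 24: heap contents = [27, 31, 89, 95]
pop() → 27: heap contents = [31, 89, 95]
pop() → 31: heap contents = [89, 95]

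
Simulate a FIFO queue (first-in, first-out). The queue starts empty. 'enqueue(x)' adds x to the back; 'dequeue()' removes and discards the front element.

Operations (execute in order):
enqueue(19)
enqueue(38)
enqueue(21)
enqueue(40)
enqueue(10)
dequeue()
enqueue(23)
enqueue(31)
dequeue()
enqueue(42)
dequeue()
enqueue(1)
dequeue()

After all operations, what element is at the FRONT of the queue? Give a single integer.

enqueue(19): queue = [19]
enqueue(38): queue = [19, 38]
enqueue(21): queue = [19, 38, 21]
enqueue(40): queue = [19, 38, 21, 40]
enqueue(10): queue = [19, 38, 21, 40, 10]
dequeue(): queue = [38, 21, 40, 10]
enqueue(23): queue = [38, 21, 40, 10, 23]
enqueue(31): queue = [38, 21, 40, 10, 23, 31]
dequeue(): queue = [21, 40, 10, 23, 31]
enqueue(42): queue = [21, 40, 10, 23, 31, 42]
dequeue(): queue = [40, 10, 23, 31, 42]
enqueue(1): queue = [40, 10, 23, 31, 42, 1]
dequeue(): queue = [10, 23, 31, 42, 1]

Answer: 10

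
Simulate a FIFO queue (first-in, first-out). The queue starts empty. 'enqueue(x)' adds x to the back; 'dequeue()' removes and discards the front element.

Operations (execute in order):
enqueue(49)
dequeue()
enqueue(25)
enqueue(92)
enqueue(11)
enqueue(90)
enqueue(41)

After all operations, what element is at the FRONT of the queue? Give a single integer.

enqueue(49): queue = [49]
dequeue(): queue = []
enqueue(25): queue = [25]
enqueue(92): queue = [25, 92]
enqueue(11): queue = [25, 92, 11]
enqueue(90): queue = [25, 92, 11, 90]
enqueue(41): queue = [25, 92, 11, 90, 41]

Answer: 25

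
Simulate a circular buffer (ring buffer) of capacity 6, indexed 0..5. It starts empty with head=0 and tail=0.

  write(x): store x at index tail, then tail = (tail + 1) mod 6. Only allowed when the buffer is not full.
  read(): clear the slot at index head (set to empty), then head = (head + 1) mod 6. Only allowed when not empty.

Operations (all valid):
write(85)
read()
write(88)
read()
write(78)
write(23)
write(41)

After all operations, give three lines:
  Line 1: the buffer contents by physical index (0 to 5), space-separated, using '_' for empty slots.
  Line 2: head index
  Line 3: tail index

write(85): buf=[85 _ _ _ _ _], head=0, tail=1, size=1
read(): buf=[_ _ _ _ _ _], head=1, tail=1, size=0
write(88): buf=[_ 88 _ _ _ _], head=1, tail=2, size=1
read(): buf=[_ _ _ _ _ _], head=2, tail=2, size=0
write(78): buf=[_ _ 78 _ _ _], head=2, tail=3, size=1
write(23): buf=[_ _ 78 23 _ _], head=2, tail=4, size=2
write(41): buf=[_ _ 78 23 41 _], head=2, tail=5, size=3

Answer: _ _ 78 23 41 _
2
5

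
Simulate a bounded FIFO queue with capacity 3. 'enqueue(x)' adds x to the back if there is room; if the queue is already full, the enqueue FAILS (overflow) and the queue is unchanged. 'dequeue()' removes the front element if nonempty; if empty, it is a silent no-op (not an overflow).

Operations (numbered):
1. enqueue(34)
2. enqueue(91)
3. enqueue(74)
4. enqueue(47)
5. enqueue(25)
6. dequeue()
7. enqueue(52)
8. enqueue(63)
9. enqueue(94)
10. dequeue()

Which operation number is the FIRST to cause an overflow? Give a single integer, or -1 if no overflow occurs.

1. enqueue(34): size=1
2. enqueue(91): size=2
3. enqueue(74): size=3
4. enqueue(47): size=3=cap → OVERFLOW (fail)
5. enqueue(25): size=3=cap → OVERFLOW (fail)
6. dequeue(): size=2
7. enqueue(52): size=3
8. enqueue(63): size=3=cap → OVERFLOW (fail)
9. enqueue(94): size=3=cap → OVERFLOW (fail)
10. dequeue(): size=2

Answer: 4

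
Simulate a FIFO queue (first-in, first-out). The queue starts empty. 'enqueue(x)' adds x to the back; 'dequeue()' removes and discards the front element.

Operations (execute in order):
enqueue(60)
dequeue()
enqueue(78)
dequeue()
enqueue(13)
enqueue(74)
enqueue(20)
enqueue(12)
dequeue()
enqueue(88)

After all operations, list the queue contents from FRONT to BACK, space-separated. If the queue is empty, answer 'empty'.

Answer: 74 20 12 88

Derivation:
enqueue(60): [60]
dequeue(): []
enqueue(78): [78]
dequeue(): []
enqueue(13): [13]
enqueue(74): [13, 74]
enqueue(20): [13, 74, 20]
enqueue(12): [13, 74, 20, 12]
dequeue(): [74, 20, 12]
enqueue(88): [74, 20, 12, 88]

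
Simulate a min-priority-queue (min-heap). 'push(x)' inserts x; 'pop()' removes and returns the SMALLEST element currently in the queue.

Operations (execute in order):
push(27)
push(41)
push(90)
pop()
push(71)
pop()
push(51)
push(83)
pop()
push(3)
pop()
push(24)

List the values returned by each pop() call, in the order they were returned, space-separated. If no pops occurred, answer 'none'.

Answer: 27 41 51 3

Derivation:
push(27): heap contents = [27]
push(41): heap contents = [27, 41]
push(90): heap contents = [27, 41, 90]
pop() → 27: heap contents = [41, 90]
push(71): heap contents = [41, 71, 90]
pop() → 41: heap contents = [71, 90]
push(51): heap contents = [51, 71, 90]
push(83): heap contents = [51, 71, 83, 90]
pop() → 51: heap contents = [71, 83, 90]
push(3): heap contents = [3, 71, 83, 90]
pop() → 3: heap contents = [71, 83, 90]
push(24): heap contents = [24, 71, 83, 90]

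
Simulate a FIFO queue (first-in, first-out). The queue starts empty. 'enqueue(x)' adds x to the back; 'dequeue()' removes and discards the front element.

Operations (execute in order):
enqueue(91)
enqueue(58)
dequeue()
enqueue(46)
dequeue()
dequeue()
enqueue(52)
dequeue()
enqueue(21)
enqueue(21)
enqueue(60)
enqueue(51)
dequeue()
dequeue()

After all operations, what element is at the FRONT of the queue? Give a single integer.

enqueue(91): queue = [91]
enqueue(58): queue = [91, 58]
dequeue(): queue = [58]
enqueue(46): queue = [58, 46]
dequeue(): queue = [46]
dequeue(): queue = []
enqueue(52): queue = [52]
dequeue(): queue = []
enqueue(21): queue = [21]
enqueue(21): queue = [21, 21]
enqueue(60): queue = [21, 21, 60]
enqueue(51): queue = [21, 21, 60, 51]
dequeue(): queue = [21, 60, 51]
dequeue(): queue = [60, 51]

Answer: 60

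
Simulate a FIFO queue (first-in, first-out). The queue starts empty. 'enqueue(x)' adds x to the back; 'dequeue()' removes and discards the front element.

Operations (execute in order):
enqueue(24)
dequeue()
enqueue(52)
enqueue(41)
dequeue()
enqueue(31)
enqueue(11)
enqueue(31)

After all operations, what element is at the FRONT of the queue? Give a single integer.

enqueue(24): queue = [24]
dequeue(): queue = []
enqueue(52): queue = [52]
enqueue(41): queue = [52, 41]
dequeue(): queue = [41]
enqueue(31): queue = [41, 31]
enqueue(11): queue = [41, 31, 11]
enqueue(31): queue = [41, 31, 11, 31]

Answer: 41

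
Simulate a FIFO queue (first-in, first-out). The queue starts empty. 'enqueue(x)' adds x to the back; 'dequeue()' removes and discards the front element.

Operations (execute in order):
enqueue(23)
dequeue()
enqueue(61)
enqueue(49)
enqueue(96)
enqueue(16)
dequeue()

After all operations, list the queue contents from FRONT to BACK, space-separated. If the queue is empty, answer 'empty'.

Answer: 49 96 16

Derivation:
enqueue(23): [23]
dequeue(): []
enqueue(61): [61]
enqueue(49): [61, 49]
enqueue(96): [61, 49, 96]
enqueue(16): [61, 49, 96, 16]
dequeue(): [49, 96, 16]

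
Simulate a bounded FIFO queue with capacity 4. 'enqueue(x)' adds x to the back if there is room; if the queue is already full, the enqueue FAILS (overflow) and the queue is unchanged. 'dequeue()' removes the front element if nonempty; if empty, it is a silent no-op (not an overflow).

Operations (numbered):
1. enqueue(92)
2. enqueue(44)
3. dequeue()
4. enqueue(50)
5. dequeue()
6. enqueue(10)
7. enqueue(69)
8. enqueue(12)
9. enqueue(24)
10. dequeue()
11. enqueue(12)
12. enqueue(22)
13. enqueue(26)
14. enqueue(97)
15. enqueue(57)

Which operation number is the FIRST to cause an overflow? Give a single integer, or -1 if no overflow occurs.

Answer: 9

Derivation:
1. enqueue(92): size=1
2. enqueue(44): size=2
3. dequeue(): size=1
4. enqueue(50): size=2
5. dequeue(): size=1
6. enqueue(10): size=2
7. enqueue(69): size=3
8. enqueue(12): size=4
9. enqueue(24): size=4=cap → OVERFLOW (fail)
10. dequeue(): size=3
11. enqueue(12): size=4
12. enqueue(22): size=4=cap → OVERFLOW (fail)
13. enqueue(26): size=4=cap → OVERFLOW (fail)
14. enqueue(97): size=4=cap → OVERFLOW (fail)
15. enqueue(57): size=4=cap → OVERFLOW (fail)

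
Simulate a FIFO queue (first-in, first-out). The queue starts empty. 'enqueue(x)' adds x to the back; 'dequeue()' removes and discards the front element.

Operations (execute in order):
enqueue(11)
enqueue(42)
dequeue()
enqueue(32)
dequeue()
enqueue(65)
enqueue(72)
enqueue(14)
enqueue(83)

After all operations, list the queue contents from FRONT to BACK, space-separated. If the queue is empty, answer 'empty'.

Answer: 32 65 72 14 83

Derivation:
enqueue(11): [11]
enqueue(42): [11, 42]
dequeue(): [42]
enqueue(32): [42, 32]
dequeue(): [32]
enqueue(65): [32, 65]
enqueue(72): [32, 65, 72]
enqueue(14): [32, 65, 72, 14]
enqueue(83): [32, 65, 72, 14, 83]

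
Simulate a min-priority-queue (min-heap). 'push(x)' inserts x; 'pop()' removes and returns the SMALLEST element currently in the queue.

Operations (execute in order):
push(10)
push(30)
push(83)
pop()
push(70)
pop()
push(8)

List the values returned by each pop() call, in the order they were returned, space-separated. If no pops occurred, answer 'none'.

Answer: 10 30

Derivation:
push(10): heap contents = [10]
push(30): heap contents = [10, 30]
push(83): heap contents = [10, 30, 83]
pop() → 10: heap contents = [30, 83]
push(70): heap contents = [30, 70, 83]
pop() → 30: heap contents = [70, 83]
push(8): heap contents = [8, 70, 83]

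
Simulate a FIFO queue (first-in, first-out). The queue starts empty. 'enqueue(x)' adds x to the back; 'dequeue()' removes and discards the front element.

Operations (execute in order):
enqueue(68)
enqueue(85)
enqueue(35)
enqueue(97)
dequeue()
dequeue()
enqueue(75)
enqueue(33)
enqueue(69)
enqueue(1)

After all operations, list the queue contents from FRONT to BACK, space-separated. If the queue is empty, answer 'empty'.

Answer: 35 97 75 33 69 1

Derivation:
enqueue(68): [68]
enqueue(85): [68, 85]
enqueue(35): [68, 85, 35]
enqueue(97): [68, 85, 35, 97]
dequeue(): [85, 35, 97]
dequeue(): [35, 97]
enqueue(75): [35, 97, 75]
enqueue(33): [35, 97, 75, 33]
enqueue(69): [35, 97, 75, 33, 69]
enqueue(1): [35, 97, 75, 33, 69, 1]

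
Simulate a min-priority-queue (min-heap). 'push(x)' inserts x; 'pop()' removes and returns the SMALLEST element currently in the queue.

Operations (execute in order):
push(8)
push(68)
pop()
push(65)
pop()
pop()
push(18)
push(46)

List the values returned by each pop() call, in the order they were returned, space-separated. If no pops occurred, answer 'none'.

Answer: 8 65 68

Derivation:
push(8): heap contents = [8]
push(68): heap contents = [8, 68]
pop() → 8: heap contents = [68]
push(65): heap contents = [65, 68]
pop() → 65: heap contents = [68]
pop() → 68: heap contents = []
push(18): heap contents = [18]
push(46): heap contents = [18, 46]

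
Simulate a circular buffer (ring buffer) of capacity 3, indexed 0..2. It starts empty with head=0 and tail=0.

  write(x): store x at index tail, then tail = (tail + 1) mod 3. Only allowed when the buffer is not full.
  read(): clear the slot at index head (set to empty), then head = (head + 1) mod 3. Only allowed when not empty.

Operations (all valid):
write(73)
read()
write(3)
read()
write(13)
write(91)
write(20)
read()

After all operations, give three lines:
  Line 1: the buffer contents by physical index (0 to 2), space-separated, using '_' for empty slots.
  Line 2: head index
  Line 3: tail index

Answer: 91 20 _
0
2

Derivation:
write(73): buf=[73 _ _], head=0, tail=1, size=1
read(): buf=[_ _ _], head=1, tail=1, size=0
write(3): buf=[_ 3 _], head=1, tail=2, size=1
read(): buf=[_ _ _], head=2, tail=2, size=0
write(13): buf=[_ _ 13], head=2, tail=0, size=1
write(91): buf=[91 _ 13], head=2, tail=1, size=2
write(20): buf=[91 20 13], head=2, tail=2, size=3
read(): buf=[91 20 _], head=0, tail=2, size=2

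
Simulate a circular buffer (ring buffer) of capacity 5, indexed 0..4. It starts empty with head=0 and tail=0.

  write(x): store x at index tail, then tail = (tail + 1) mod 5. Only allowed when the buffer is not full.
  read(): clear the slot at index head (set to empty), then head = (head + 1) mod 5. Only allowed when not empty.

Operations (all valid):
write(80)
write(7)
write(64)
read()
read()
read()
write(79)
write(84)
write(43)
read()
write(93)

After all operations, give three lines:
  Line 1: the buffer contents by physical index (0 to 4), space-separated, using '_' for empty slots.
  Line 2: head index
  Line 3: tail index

write(80): buf=[80 _ _ _ _], head=0, tail=1, size=1
write(7): buf=[80 7 _ _ _], head=0, tail=2, size=2
write(64): buf=[80 7 64 _ _], head=0, tail=3, size=3
read(): buf=[_ 7 64 _ _], head=1, tail=3, size=2
read(): buf=[_ _ 64 _ _], head=2, tail=3, size=1
read(): buf=[_ _ _ _ _], head=3, tail=3, size=0
write(79): buf=[_ _ _ 79 _], head=3, tail=4, size=1
write(84): buf=[_ _ _ 79 84], head=3, tail=0, size=2
write(43): buf=[43 _ _ 79 84], head=3, tail=1, size=3
read(): buf=[43 _ _ _ 84], head=4, tail=1, size=2
write(93): buf=[43 93 _ _ 84], head=4, tail=2, size=3

Answer: 43 93 _ _ 84
4
2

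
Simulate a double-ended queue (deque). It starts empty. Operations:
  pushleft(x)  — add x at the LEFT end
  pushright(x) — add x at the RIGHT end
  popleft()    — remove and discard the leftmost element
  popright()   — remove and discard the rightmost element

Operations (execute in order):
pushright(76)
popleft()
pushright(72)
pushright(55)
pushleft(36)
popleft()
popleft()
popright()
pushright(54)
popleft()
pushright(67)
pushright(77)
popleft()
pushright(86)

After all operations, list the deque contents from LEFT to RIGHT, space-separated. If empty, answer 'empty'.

pushright(76): [76]
popleft(): []
pushright(72): [72]
pushright(55): [72, 55]
pushleft(36): [36, 72, 55]
popleft(): [72, 55]
popleft(): [55]
popright(): []
pushright(54): [54]
popleft(): []
pushright(67): [67]
pushright(77): [67, 77]
popleft(): [77]
pushright(86): [77, 86]

Answer: 77 86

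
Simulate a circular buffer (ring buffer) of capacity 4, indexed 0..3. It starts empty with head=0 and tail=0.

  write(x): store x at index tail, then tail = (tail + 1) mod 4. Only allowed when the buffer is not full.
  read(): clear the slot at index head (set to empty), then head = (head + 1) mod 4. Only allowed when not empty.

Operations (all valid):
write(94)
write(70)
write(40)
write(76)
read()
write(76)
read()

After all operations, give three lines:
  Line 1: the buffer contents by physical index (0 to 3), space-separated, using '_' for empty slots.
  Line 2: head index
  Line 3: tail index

write(94): buf=[94 _ _ _], head=0, tail=1, size=1
write(70): buf=[94 70 _ _], head=0, tail=2, size=2
write(40): buf=[94 70 40 _], head=0, tail=3, size=3
write(76): buf=[94 70 40 76], head=0, tail=0, size=4
read(): buf=[_ 70 40 76], head=1, tail=0, size=3
write(76): buf=[76 70 40 76], head=1, tail=1, size=4
read(): buf=[76 _ 40 76], head=2, tail=1, size=3

Answer: 76 _ 40 76
2
1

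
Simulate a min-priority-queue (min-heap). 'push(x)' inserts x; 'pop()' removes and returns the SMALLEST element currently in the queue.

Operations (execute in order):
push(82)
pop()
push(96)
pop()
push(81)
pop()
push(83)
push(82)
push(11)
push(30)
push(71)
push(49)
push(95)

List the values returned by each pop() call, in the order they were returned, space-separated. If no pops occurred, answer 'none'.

push(82): heap contents = [82]
pop() → 82: heap contents = []
push(96): heap contents = [96]
pop() → 96: heap contents = []
push(81): heap contents = [81]
pop() → 81: heap contents = []
push(83): heap contents = [83]
push(82): heap contents = [82, 83]
push(11): heap contents = [11, 82, 83]
push(30): heap contents = [11, 30, 82, 83]
push(71): heap contents = [11, 30, 71, 82, 83]
push(49): heap contents = [11, 30, 49, 71, 82, 83]
push(95): heap contents = [11, 30, 49, 71, 82, 83, 95]

Answer: 82 96 81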